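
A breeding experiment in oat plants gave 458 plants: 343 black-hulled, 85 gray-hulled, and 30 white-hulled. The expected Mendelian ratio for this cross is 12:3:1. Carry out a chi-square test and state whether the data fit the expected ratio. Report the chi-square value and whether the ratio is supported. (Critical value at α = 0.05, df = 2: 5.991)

0.076; consistent

The 12:3:1 ratio has 16 parts, so with N = 458 the expected counts are:
  black-hulled: 458 × 12/16 = 343.5
  gray-hulled: 458 × 3/16 = 85.875
  white-hulled: 458 × 1/16 = 28.625
χ² = Σ (O − E)² / E
  black-hulled: (343 − 343.5)² / 343.5 = 0.0007
  gray-hulled: (85 − 85.875)² / 85.875 = 0.0089
  white-hulled: (30 − 28.625)² / 28.625 = 0.0660
χ² = 0.0007 + 0.0089 + 0.0660 = 0.0756 ≈ 0.076
Degrees of freedom = 3 − 1 = 2; critical value at α = 0.05 is 5.991.
Since 0.076 < 5.991, we fail to reject the null hypothesis — the data are consistent with the 12:3:1 ratio.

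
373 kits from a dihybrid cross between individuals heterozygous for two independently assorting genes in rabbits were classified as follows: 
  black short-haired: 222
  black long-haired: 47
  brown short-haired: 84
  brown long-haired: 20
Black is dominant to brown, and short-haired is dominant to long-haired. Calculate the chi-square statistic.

11.529

A dihybrid F₂ with independent assortment and complete dominance at both loci gives a 9:3:3:1 phenotypic ratio.
The 9:3:3:1 ratio has 16 parts, so with N = 373 the expected counts are:
  black short-haired: 373 × 9/16 = 209.8125
  black long-haired: 373 × 3/16 = 69.9375
  brown short-haired: 373 × 3/16 = 69.9375
  brown long-haired: 373 × 1/16 = 23.3125
χ² = Σ (O − E)² / E
  black short-haired: (222 − 209.8125)² / 209.8125 = 0.7079
  black long-haired: (47 − 69.9375)² / 69.9375 = 7.5228
  brown short-haired: (84 − 69.9375)² / 69.9375 = 2.8276
  brown long-haired: (20 − 23.3125)² / 23.3125 = 0.4707
χ² = 0.7079 + 7.5228 + 2.8276 + 0.4707 = 11.529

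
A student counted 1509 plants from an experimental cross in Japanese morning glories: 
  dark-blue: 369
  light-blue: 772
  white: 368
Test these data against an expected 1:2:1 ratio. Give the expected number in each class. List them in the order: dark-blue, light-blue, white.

Under the 1:2:1 hypothesis (Σ ratio = 4, N = 1509):
  dark-blue: 1509 × 1/4 = 377.25
  light-blue: 1509 × 2/4 = 754.5
  white: 1509 × 1/4 = 377.25

377.25, 754.5, 377.25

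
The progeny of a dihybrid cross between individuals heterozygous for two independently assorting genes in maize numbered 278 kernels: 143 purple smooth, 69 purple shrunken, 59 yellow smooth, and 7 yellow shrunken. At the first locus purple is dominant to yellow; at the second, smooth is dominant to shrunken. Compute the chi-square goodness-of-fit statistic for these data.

A dihybrid F₂ with independent assortment and complete dominance at both loci gives a 9:3:3:1 phenotypic ratio.
Under the 9:3:3:1 hypothesis (Σ ratio = 16, N = 278):
  purple smooth: 278 × 9/16 = 156.375
  purple shrunken: 278 × 3/16 = 52.125
  yellow smooth: 278 × 3/16 = 52.125
  yellow shrunken: 278 × 1/16 = 17.375
χ² = Σ (O − E)² / E
  purple smooth: (143 − 156.375)² / 156.375 = 1.1440
  purple shrunken: (69 − 52.125)² / 52.125 = 5.4631
  yellow smooth: (59 − 52.125)² / 52.125 = 0.9068
  yellow shrunken: (7 − 17.375)² / 17.375 = 6.1951
χ² = 1.1440 + 5.4631 + 0.9068 + 6.1951 = 13.709

13.709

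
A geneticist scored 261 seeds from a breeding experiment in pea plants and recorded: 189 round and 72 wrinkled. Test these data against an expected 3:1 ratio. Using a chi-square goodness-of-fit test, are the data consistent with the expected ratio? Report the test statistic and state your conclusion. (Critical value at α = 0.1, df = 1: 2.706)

0.931; consistent

Expected counts for N = 261 under a 3:1 ratio (total parts = 4):
  round: 261 × 3/4 = 195.75
  wrinkled: 261 × 1/4 = 65.25
χ² = Σ (O − E)² / E
  round: (189 − 195.75)² / 195.75 = 0.2328
  wrinkled: (72 − 65.25)² / 65.25 = 0.6983
χ² = 0.2328 + 0.6983 = 0.9311 ≈ 0.931
Degrees of freedom = 2 − 1 = 1; critical value at α = 0.1 is 2.706.
Since 0.931 < 2.706, we fail to reject the null hypothesis — the data are consistent with the 3:1 ratio.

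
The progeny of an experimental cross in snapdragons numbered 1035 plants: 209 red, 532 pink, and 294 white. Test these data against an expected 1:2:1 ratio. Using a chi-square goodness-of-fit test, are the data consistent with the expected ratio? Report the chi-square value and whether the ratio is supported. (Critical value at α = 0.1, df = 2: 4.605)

Expected counts for N = 1035 under a 1:2:1 ratio (total parts = 4):
  red: 1035 × 1/4 = 258.75
  pink: 1035 × 2/4 = 517.5
  white: 1035 × 1/4 = 258.75
χ² = Σ (O − E)² / E
  red: (209 − 258.75)² / 258.75 = 9.5655
  pink: (532 − 517.5)² / 517.5 = 0.4063
  white: (294 − 258.75)² / 258.75 = 4.8022
χ² = 9.5655 + 0.4063 + 4.8022 = 14.774
Degrees of freedom = 3 − 1 = 2; critical value at α = 0.1 is 4.605.
Since 14.774 > 4.605, we reject the null hypothesis — the data do not fit the 1:2:1 ratio.

14.774; not consistent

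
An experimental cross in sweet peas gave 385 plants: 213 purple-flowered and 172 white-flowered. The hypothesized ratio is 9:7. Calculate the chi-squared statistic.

The 9:7 ratio has 16 parts, so with N = 385 the expected counts are:
  purple-flowered: 385 × 9/16 = 216.5625
  white-flowered: 385 × 7/16 = 168.4375
χ² = Σ (O − E)² / E
  purple-flowered: (213 − 216.5625)² / 216.5625 = 0.0586
  white-flowered: (172 − 168.4375)² / 168.4375 = 0.0753
χ² = 0.0586 + 0.0753 = 0.1339 ≈ 0.134

0.134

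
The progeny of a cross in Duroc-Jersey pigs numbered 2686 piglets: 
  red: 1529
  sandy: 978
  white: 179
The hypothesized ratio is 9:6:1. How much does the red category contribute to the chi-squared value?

The 9:6:1 ratio has 16 parts, so with N = 2686 the expected counts are:
  red: 2686 × 9/16 = 1510.875
  sandy: 2686 × 6/16 = 1007.25
  white: 2686 × 1/16 = 167.875
Contribution of red: (1529 − 1510.875)² / 1510.875 = 0.2174

0.217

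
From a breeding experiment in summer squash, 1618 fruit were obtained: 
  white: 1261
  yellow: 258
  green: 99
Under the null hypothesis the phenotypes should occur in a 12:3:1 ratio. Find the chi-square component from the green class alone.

0.045

Total ratio parts = 16. Expected numbers out of 1618:
  white: 1618 × 12/16 = 1213.5
  yellow: 1618 × 3/16 = 303.375
  green: 1618 × 1/16 = 101.125
Contribution of green: (99 − 101.125)² / 101.125 = 0.0447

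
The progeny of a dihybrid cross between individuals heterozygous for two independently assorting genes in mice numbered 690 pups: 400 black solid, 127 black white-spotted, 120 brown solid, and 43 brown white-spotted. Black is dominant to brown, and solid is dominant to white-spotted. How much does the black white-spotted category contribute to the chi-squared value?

A dihybrid F₂ with independent assortment and complete dominance at both loci gives a 9:3:3:1 phenotypic ratio.
Total ratio parts = 16. Expected numbers out of 690:
  black solid: 690 × 9/16 = 388.125
  black white-spotted: 690 × 3/16 = 129.375
  brown solid: 690 × 3/16 = 129.375
  brown white-spotted: 690 × 1/16 = 43.125
Contribution of black white-spotted: (127 − 129.375)² / 129.375 = 0.0436

0.044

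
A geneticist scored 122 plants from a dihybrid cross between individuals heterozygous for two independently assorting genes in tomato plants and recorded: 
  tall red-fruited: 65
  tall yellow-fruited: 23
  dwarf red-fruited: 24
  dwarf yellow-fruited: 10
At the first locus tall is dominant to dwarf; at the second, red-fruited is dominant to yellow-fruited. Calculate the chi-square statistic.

A dihybrid F₂ with independent assortment and complete dominance at both loci gives a 9:3:3:1 phenotypic ratio.
Expected counts for N = 122 under a 9:3:3:1 ratio (total parts = 16):
  tall red-fruited: 122 × 9/16 = 68.625
  tall yellow-fruited: 122 × 3/16 = 22.875
  dwarf red-fruited: 122 × 3/16 = 22.875
  dwarf yellow-fruited: 122 × 1/16 = 7.625
χ² = Σ (O − E)² / E
  tall red-fruited: (65 − 68.625)² / 68.625 = 0.1915
  tall yellow-fruited: (23 − 22.875)² / 22.875 = 0.0007
  dwarf red-fruited: (24 − 22.875)² / 22.875 = 0.0553
  dwarf yellow-fruited: (10 − 7.625)² / 7.625 = 0.7398
χ² = 0.1915 + 0.0007 + 0.0553 + 0.7398 = 0.9873 ≈ 0.987

0.987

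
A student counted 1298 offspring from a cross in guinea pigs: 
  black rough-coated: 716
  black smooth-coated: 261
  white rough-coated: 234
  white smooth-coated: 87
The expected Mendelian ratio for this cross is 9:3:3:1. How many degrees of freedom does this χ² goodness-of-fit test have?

A goodness-of-fit test with 4 phenotype classes has df = 4 − 1 = 3.

3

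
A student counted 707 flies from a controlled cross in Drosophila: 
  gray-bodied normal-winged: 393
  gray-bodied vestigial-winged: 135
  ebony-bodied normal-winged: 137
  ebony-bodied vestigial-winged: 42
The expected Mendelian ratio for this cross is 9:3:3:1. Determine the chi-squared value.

0.357

The 9:3:3:1 ratio has 16 parts, so with N = 707 the expected counts are:
  gray-bodied normal-winged: 707 × 9/16 = 397.6875
  gray-bodied vestigial-winged: 707 × 3/16 = 132.5625
  ebony-bodied normal-winged: 707 × 3/16 = 132.5625
  ebony-bodied vestigial-winged: 707 × 1/16 = 44.1875
χ² = Σ (O − E)² / E
  gray-bodied normal-winged: (393 − 397.6875)² / 397.6875 = 0.0553
  gray-bodied vestigial-winged: (135 − 132.5625)² / 132.5625 = 0.0448
  ebony-bodied normal-winged: (137 − 132.5625)² / 132.5625 = 0.1485
  ebony-bodied vestigial-winged: (42 − 44.1875)² / 44.1875 = 0.1083
χ² = 0.0553 + 0.0448 + 0.1485 + 0.1083 = 0.3569 ≈ 0.357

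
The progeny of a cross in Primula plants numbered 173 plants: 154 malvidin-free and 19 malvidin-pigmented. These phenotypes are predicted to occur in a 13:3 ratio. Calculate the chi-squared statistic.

6.851

Under the 13:3 hypothesis (Σ ratio = 16, N = 173):
  malvidin-free: 173 × 13/16 = 140.5625
  malvidin-pigmented: 173 × 3/16 = 32.4375
χ² = Σ (O − E)² / E
  malvidin-free: (154 − 140.5625)² / 140.5625 = 1.2846
  malvidin-pigmented: (19 − 32.4375)² / 32.4375 = 5.5666
χ² = 1.2846 + 5.5666 = 6.8512 ≈ 6.851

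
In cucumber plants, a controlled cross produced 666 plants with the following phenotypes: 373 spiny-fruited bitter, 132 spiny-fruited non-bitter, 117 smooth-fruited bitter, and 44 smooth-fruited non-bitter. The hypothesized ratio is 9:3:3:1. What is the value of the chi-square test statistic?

Under the 9:3:3:1 hypothesis (Σ ratio = 16, N = 666):
  spiny-fruited bitter: 666 × 9/16 = 374.625
  spiny-fruited non-bitter: 666 × 3/16 = 124.875
  smooth-fruited bitter: 666 × 3/16 = 124.875
  smooth-fruited non-bitter: 666 × 1/16 = 41.625
χ² = Σ (O − E)² / E
  spiny-fruited bitter: (373 − 374.625)² / 374.625 = 0.0070
  spiny-fruited non-bitter: (132 − 124.875)² / 124.875 = 0.4065
  smooth-fruited bitter: (117 − 124.875)² / 124.875 = 0.4966
  smooth-fruited non-bitter: (44 − 41.625)² / 41.625 = 0.1355
χ² = 0.0070 + 0.4065 + 0.4966 + 0.1355 = 1.0456 ≈ 1.046

1.046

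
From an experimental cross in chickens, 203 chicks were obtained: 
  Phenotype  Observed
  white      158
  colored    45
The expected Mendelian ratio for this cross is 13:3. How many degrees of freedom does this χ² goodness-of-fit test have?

A goodness-of-fit test with 2 phenotype classes has df = 2 − 1 = 1.

1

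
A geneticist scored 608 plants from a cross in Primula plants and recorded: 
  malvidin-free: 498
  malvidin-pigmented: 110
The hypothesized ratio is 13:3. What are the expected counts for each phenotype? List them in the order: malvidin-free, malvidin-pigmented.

494, 114

The 13:3 ratio has 16 parts, so with N = 608 the expected counts are:
  malvidin-free: 608 × 13/16 = 494
  malvidin-pigmented: 608 × 3/16 = 114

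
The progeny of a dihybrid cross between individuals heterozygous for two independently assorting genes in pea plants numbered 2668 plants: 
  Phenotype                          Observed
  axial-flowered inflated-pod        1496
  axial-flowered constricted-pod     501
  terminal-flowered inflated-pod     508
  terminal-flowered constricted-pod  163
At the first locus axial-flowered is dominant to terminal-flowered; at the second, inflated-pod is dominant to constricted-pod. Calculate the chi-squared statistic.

0.221

A dihybrid F₂ with independent assortment and complete dominance at both loci gives a 9:3:3:1 phenotypic ratio.
The 9:3:3:1 ratio has 16 parts, so with N = 2668 the expected counts are:
  axial-flowered inflated-pod: 2668 × 9/16 = 1500.75
  axial-flowered constricted-pod: 2668 × 3/16 = 500.25
  terminal-flowered inflated-pod: 2668 × 3/16 = 500.25
  terminal-flowered constricted-pod: 2668 × 1/16 = 166.75
χ² = Σ (O − E)² / E
  axial-flowered inflated-pod: (1496 − 1500.75)² / 1500.75 = 0.0150
  axial-flowered constricted-pod: (501 − 500.25)² / 500.25 = 0.0011
  terminal-flowered inflated-pod: (508 − 500.25)² / 500.25 = 0.1201
  terminal-flowered constricted-pod: (163 − 166.75)² / 166.75 = 0.0843
χ² = 0.0150 + 0.0011 + 0.1201 + 0.0843 = 0.2205 ≈ 0.221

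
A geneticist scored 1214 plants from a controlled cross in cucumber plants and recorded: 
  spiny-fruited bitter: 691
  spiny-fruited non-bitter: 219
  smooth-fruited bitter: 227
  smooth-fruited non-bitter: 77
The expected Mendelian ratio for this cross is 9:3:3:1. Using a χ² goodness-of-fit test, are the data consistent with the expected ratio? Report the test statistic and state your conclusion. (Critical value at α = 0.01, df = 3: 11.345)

0.442; consistent

The 9:3:3:1 ratio has 16 parts, so with N = 1214 the expected counts are:
  spiny-fruited bitter: 1214 × 9/16 = 682.875
  spiny-fruited non-bitter: 1214 × 3/16 = 227.625
  smooth-fruited bitter: 1214 × 3/16 = 227.625
  smooth-fruited non-bitter: 1214 × 1/16 = 75.875
χ² = Σ (O − E)² / E
  spiny-fruited bitter: (691 − 682.875)² / 682.875 = 0.0967
  spiny-fruited non-bitter: (219 − 227.625)² / 227.625 = 0.3268
  smooth-fruited bitter: (227 − 227.625)² / 227.625 = 0.0017
  smooth-fruited non-bitter: (77 − 75.875)² / 75.875 = 0.0167
χ² = 0.0967 + 0.3268 + 0.0017 + 0.0167 = 0.4419 ≈ 0.442
Degrees of freedom = 4 − 1 = 3; critical value at α = 0.01 is 11.345.
Since 0.442 < 11.345, we fail to reject the null hypothesis — the data are consistent with the 9:3:3:1 ratio.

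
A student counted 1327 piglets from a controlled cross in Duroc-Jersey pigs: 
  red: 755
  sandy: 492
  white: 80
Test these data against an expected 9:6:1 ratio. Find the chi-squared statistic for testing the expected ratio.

0.266

Expected counts for N = 1327 under a 9:6:1 ratio (total parts = 16):
  red: 1327 × 9/16 = 746.4375
  sandy: 1327 × 6/16 = 497.625
  white: 1327 × 1/16 = 82.9375
χ² = Σ (O − E)² / E
  red: (755 − 746.4375)² / 746.4375 = 0.0982
  sandy: (492 − 497.625)² / 497.625 = 0.0636
  white: (80 − 82.9375)² / 82.9375 = 0.1040
χ² = 0.0982 + 0.0636 + 0.1040 = 0.2658 ≈ 0.266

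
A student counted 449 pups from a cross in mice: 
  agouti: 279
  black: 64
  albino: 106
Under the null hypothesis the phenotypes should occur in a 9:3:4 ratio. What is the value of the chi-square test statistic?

7.956

The 9:3:4 ratio has 16 parts, so with N = 449 the expected counts are:
  agouti: 449 × 9/16 = 252.5625
  black: 449 × 3/16 = 84.1875
  albino: 449 × 4/16 = 112.25
χ² = Σ (O − E)² / E
  agouti: (279 − 252.5625)² / 252.5625 = 2.7674
  black: (64 − 84.1875)² / 84.1875 = 4.8408
  albino: (106 − 112.25)² / 112.25 = 0.3480
χ² = 2.7674 + 4.8408 + 0.3480 = 7.9562 ≈ 7.956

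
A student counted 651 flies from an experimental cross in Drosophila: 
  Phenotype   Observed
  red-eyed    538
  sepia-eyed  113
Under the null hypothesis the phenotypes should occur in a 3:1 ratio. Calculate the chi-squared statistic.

20.277

The 3:1 ratio has 4 parts, so with N = 651 the expected counts are:
  red-eyed: 651 × 3/4 = 488.25
  sepia-eyed: 651 × 1/4 = 162.75
χ² = Σ (O − E)² / E
  red-eyed: (538 − 488.25)² / 488.25 = 5.0693
  sepia-eyed: (113 − 162.75)² / 162.75 = 15.2078
χ² = 5.0693 + 15.2078 = 20.2771 ≈ 20.277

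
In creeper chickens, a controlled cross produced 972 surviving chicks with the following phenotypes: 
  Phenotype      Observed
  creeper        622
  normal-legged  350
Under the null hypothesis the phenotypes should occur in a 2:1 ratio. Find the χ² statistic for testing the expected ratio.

3.130

Under the 2:1 hypothesis (Σ ratio = 3, N = 972):
  creeper: 972 × 2/3 = 648
  normal-legged: 972 × 1/3 = 324
χ² = Σ (O − E)² / E
  creeper: (622 − 648)² / 648 = 1.0432
  normal-legged: (350 − 324)² / 324 = 2.0864
χ² = 1.0432 + 2.0864 = 3.1296 ≈ 3.130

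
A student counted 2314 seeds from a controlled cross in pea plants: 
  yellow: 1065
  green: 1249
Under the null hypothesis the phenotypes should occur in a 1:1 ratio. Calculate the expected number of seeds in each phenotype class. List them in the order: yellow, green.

1157, 1157

Expected counts for N = 2314 under a 1:1 ratio (total parts = 2):
  yellow: 2314 × 1/2 = 1157
  green: 2314 × 1/2 = 1157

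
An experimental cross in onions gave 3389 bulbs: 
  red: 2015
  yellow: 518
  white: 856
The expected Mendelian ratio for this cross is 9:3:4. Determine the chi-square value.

27.991

Under the 9:3:4 hypothesis (Σ ratio = 16, N = 3389):
  red: 3389 × 9/16 = 1906.3125
  yellow: 3389 × 3/16 = 635.4375
  white: 3389 × 4/16 = 847.25
χ² = Σ (O − E)² / E
  red: (2015 − 1906.3125)² / 1906.3125 = 6.1968
  yellow: (518 − 635.4375)² / 635.4375 = 21.7040
  white: (856 − 847.25)² / 847.25 = 0.0904
χ² = 6.1968 + 21.7040 + 0.0904 = 27.9912 ≈ 27.991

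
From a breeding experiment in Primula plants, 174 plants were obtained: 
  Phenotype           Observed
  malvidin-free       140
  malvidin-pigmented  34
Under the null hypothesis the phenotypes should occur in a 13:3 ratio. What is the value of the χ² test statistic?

0.071

The 13:3 ratio has 16 parts, so with N = 174 the expected counts are:
  malvidin-free: 174 × 13/16 = 141.375
  malvidin-pigmented: 174 × 3/16 = 32.625
χ² = Σ (O − E)² / E
  malvidin-free: (140 − 141.375)² / 141.375 = 0.0134
  malvidin-pigmented: (34 − 32.625)² / 32.625 = 0.0580
χ² = 0.0134 + 0.0580 = 0.0714 ≈ 0.071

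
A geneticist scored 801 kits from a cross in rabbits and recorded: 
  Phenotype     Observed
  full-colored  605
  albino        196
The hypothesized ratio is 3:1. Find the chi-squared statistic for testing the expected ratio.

0.120

Under the 3:1 hypothesis (Σ ratio = 4, N = 801):
  full-colored: 801 × 3/4 = 600.75
  albino: 801 × 1/4 = 200.25
χ² = Σ (O − E)² / E
  full-colored: (605 − 600.75)² / 600.75 = 0.0301
  albino: (196 − 200.25)² / 200.25 = 0.0902
χ² = 0.0301 + 0.0902 = 0.1203 ≈ 0.120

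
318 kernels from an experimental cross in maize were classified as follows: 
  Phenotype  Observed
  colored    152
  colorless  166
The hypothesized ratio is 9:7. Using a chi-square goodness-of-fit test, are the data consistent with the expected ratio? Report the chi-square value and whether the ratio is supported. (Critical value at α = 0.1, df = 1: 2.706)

9.229; not consistent

Under the 9:7 hypothesis (Σ ratio = 16, N = 318):
  colored: 318 × 9/16 = 178.875
  colorless: 318 × 7/16 = 139.125
χ² = Σ (O − E)² / E
  colored: (152 − 178.875)² / 178.875 = 4.0378
  colorless: (166 − 139.125)² / 139.125 = 5.1915
χ² = 4.0378 + 5.1915 = 9.2293 ≈ 9.229
Degrees of freedom = 2 − 1 = 1; critical value at α = 0.1 is 2.706.
Since 9.229 > 2.706, we reject the null hypothesis — the data do not fit the 9:7 ratio.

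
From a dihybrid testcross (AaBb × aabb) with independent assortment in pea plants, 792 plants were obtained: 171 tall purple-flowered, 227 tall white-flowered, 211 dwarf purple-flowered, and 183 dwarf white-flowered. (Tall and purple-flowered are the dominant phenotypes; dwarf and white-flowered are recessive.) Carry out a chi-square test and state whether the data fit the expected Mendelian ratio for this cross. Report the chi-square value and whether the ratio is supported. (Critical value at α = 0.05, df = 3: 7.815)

A dihybrid testcross with independent assortment gives a 1:1:1:1 ratio.
Expected counts for N = 792 under a 1:1:1:1 ratio (total parts = 4):
  tall purple-flowered: 792 × 1/4 = 198
  tall white-flowered: 792 × 1/4 = 198
  dwarf purple-flowered: 792 × 1/4 = 198
  dwarf white-flowered: 792 × 1/4 = 198
χ² = Σ (O − E)² / E
  tall purple-flowered: (171 − 198)² / 198 = 3.6818
  tall white-flowered: (227 − 198)² / 198 = 4.2475
  dwarf purple-flowered: (211 − 198)² / 198 = 0.8535
  dwarf white-flowered: (183 − 198)² / 198 = 1.1364
χ² = 3.6818 + 4.2475 + 0.8535 + 1.1364 = 9.9192 ≈ 9.919
Degrees of freedom = 4 − 1 = 3; critical value at α = 0.05 is 7.815.
Since 9.919 > 7.815, we reject the null hypothesis — the data do not fit the 1:1:1:1 ratio.

9.919; not consistent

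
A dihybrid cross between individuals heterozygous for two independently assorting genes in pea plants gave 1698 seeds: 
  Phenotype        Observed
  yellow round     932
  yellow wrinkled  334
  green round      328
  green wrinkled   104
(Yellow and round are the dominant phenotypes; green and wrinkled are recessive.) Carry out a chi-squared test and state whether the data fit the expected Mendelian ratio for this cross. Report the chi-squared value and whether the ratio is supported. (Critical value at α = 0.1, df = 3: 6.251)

1.660; consistent

A dihybrid F₂ with independent assortment and complete dominance at both loci gives a 9:3:3:1 phenotypic ratio.
Total ratio parts = 16. Expected numbers out of 1698:
  yellow round: 1698 × 9/16 = 955.125
  yellow wrinkled: 1698 × 3/16 = 318.375
  green round: 1698 × 3/16 = 318.375
  green wrinkled: 1698 × 1/16 = 106.125
χ² = Σ (O − E)² / E
  yellow round: (932 − 955.125)² / 955.125 = 0.5599
  yellow wrinkled: (334 − 318.375)² / 318.375 = 0.7668
  green round: (328 − 318.375)² / 318.375 = 0.2910
  green wrinkled: (104 − 106.125)² / 106.125 = 0.0426
χ² = 0.5599 + 0.7668 + 0.2910 + 0.0426 = 1.6603 ≈ 1.660
Degrees of freedom = 4 − 1 = 3; critical value at α = 0.1 is 6.251.
Since 1.660 < 6.251, we fail to reject the null hypothesis — the data are consistent with the 9:3:3:1 ratio.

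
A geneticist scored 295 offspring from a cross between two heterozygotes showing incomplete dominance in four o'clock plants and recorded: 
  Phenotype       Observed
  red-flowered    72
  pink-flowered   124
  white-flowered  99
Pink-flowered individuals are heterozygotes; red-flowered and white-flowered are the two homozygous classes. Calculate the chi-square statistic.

With incomplete dominance, a heterozygote × heterozygote cross gives a 1:2:1 phenotypic ratio.
Under the 1:2:1 hypothesis (Σ ratio = 4, N = 295):
  red-flowered: 295 × 1/4 = 73.75
  pink-flowered: 295 × 2/4 = 147.5
  white-flowered: 295 × 1/4 = 73.75
χ² = Σ (O − E)² / E
  red-flowered: (72 − 73.75)² / 73.75 = 0.0415
  pink-flowered: (124 − 147.5)² / 147.5 = 3.7441
  white-flowered: (99 − 73.75)² / 73.75 = 8.6449
χ² = 0.0415 + 3.7441 + 8.6449 = 12.4305 ≈ 12.431

12.431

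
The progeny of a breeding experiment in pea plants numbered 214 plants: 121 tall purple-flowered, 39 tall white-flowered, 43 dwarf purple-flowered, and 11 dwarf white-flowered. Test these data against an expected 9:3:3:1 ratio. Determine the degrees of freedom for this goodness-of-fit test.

A goodness-of-fit test with 4 phenotype classes has df = 4 − 1 = 3.

3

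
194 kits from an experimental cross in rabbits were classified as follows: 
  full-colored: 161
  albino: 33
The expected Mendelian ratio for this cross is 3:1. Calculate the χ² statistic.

6.605

Total ratio parts = 4. Expected numbers out of 194:
  full-colored: 194 × 3/4 = 145.5
  albino: 194 × 1/4 = 48.5
χ² = Σ (O − E)² / E
  full-colored: (161 − 145.5)² / 145.5 = 1.6512
  albino: (33 − 48.5)² / 48.5 = 4.9536
χ² = 1.6512 + 4.9536 = 6.6048 ≈ 6.605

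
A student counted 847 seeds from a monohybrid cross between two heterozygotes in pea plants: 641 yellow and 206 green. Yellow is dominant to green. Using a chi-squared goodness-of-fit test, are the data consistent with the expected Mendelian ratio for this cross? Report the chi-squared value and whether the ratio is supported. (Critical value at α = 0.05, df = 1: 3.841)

For a monohybrid cross between heterozygotes with complete dominance, the expected phenotypic ratio is 3:1.
The 3:1 ratio has 4 parts, so with N = 847 the expected counts are:
  yellow: 847 × 3/4 = 635.25
  green: 847 × 1/4 = 211.75
χ² = Σ (O − E)² / E
  yellow: (641 − 635.25)² / 635.25 = 0.0520
  green: (206 − 211.75)² / 211.75 = 0.1561
χ² = 0.0520 + 0.1561 = 0.2081 ≈ 0.208
Degrees of freedom = 2 − 1 = 1; critical value at α = 0.05 is 3.841.
Since 0.208 < 3.841, we fail to reject the null hypothesis — the data are consistent with the 3:1 ratio.

0.208; consistent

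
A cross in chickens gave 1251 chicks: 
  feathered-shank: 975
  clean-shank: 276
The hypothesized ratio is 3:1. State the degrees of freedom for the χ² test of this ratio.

A goodness-of-fit test with 2 phenotype classes has df = 2 − 1 = 1.

1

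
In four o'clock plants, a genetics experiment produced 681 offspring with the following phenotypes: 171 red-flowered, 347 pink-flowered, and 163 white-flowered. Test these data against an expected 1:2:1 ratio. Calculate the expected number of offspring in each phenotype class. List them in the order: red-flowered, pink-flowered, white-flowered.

Expected counts for N = 681 under a 1:2:1 ratio (total parts = 4):
  red-flowered: 681 × 1/4 = 170.25
  pink-flowered: 681 × 2/4 = 340.5
  white-flowered: 681 × 1/4 = 170.25

170.25, 340.5, 170.25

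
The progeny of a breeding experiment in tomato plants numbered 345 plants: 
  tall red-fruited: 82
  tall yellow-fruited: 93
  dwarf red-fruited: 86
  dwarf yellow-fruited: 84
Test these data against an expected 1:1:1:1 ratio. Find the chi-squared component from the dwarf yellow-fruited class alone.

0.059

The 1:1:1:1 ratio has 4 parts, so with N = 345 the expected counts are:
  tall red-fruited: 345 × 1/4 = 86.25
  tall yellow-fruited: 345 × 1/4 = 86.25
  dwarf red-fruited: 345 × 1/4 = 86.25
  dwarf yellow-fruited: 345 × 1/4 = 86.25
Contribution of dwarf yellow-fruited: (84 − 86.25)² / 86.25 = 0.0587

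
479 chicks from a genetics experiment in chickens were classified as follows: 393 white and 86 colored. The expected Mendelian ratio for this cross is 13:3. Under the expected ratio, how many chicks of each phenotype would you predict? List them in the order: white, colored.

Total ratio parts = 16. Expected numbers out of 479:
  white: 479 × 13/16 = 389.1875
  colored: 479 × 3/16 = 89.8125

389.1875, 89.8125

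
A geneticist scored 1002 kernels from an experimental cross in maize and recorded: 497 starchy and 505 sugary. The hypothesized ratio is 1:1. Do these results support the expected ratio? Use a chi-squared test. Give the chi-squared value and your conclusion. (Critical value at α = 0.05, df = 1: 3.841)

0.064; consistent

Total ratio parts = 2. Expected numbers out of 1002:
  starchy: 1002 × 1/2 = 501
  sugary: 1002 × 1/2 = 501
χ² = Σ (O − E)² / E
  starchy: (497 − 501)² / 501 = 0.0319
  sugary: (505 − 501)² / 501 = 0.0319
χ² = 0.0319 + 0.0319 = 0.0638 ≈ 0.064
Degrees of freedom = 2 − 1 = 1; critical value at α = 0.05 is 3.841.
Since 0.064 < 3.841, we fail to reject the null hypothesis — the data are consistent with the 1:1 ratio.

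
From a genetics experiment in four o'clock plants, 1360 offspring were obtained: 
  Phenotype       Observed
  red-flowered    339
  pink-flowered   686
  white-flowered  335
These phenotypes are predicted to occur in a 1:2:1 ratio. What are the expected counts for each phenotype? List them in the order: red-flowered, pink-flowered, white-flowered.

340, 680, 340

Under the 1:2:1 hypothesis (Σ ratio = 4, N = 1360):
  red-flowered: 1360 × 1/4 = 340
  pink-flowered: 1360 × 2/4 = 680
  white-flowered: 1360 × 1/4 = 340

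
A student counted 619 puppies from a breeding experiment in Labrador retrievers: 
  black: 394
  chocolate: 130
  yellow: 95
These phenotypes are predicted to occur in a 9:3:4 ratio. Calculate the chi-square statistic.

30.771

The 9:3:4 ratio has 16 parts, so with N = 619 the expected counts are:
  black: 619 × 9/16 = 348.1875
  chocolate: 619 × 3/16 = 116.0625
  yellow: 619 × 4/16 = 154.75
χ² = Σ (O − E)² / E
  black: (394 − 348.1875)² / 348.1875 = 6.0277
  chocolate: (130 − 116.0625)² / 116.0625 = 1.6737
  yellow: (95 − 154.75)² / 154.75 = 23.0699
χ² = 6.0277 + 1.6737 + 23.0699 = 30.7713 ≈ 30.771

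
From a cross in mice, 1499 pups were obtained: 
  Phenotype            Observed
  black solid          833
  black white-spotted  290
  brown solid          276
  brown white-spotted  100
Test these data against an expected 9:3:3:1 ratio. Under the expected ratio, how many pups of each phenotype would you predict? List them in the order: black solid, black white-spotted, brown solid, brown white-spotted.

843.1875, 281.0625, 281.0625, 93.6875

Expected counts for N = 1499 under a 9:3:3:1 ratio (total parts = 16):
  black solid: 1499 × 9/16 = 843.1875
  black white-spotted: 1499 × 3/16 = 281.0625
  brown solid: 1499 × 3/16 = 281.0625
  brown white-spotted: 1499 × 1/16 = 93.6875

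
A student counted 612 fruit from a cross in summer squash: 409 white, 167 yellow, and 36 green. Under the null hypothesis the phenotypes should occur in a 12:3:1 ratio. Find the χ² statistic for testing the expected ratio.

Under the 12:3:1 hypothesis (Σ ratio = 16, N = 612):
  white: 612 × 12/16 = 459
  yellow: 612 × 3/16 = 114.75
  green: 612 × 1/16 = 38.25
χ² = Σ (O − E)² / E
  white: (409 − 459)² / 459 = 5.4466
  yellow: (167 − 114.75)² / 114.75 = 23.7914
  green: (36 − 38.25)² / 38.25 = 0.1324
χ² = 5.4466 + 23.7914 + 0.1324 = 29.3704 ≈ 29.370

29.370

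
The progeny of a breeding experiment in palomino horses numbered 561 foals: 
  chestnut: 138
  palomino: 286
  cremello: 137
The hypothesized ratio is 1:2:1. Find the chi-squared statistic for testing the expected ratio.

0.219

Under the 1:2:1 hypothesis (Σ ratio = 4, N = 561):
  chestnut: 561 × 1/4 = 140.25
  palomino: 561 × 2/4 = 280.5
  cremello: 561 × 1/4 = 140.25
χ² = Σ (O − E)² / E
  chestnut: (138 − 140.25)² / 140.25 = 0.0361
  palomino: (286 − 280.5)² / 280.5 = 0.1078
  cremello: (137 − 140.25)² / 140.25 = 0.0753
χ² = 0.0361 + 0.1078 + 0.0753 = 0.2192 ≈ 0.219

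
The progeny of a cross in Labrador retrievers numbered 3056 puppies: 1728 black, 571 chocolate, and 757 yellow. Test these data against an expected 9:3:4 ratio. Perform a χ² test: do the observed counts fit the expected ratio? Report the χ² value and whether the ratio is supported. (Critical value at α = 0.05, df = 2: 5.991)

0.118; consistent

The 9:3:4 ratio has 16 parts, so with N = 3056 the expected counts are:
  black: 3056 × 9/16 = 1719
  chocolate: 3056 × 3/16 = 573
  yellow: 3056 × 4/16 = 764
χ² = Σ (O − E)² / E
  black: (1728 − 1719)² / 1719 = 0.0471
  chocolate: (571 − 573)² / 573 = 0.0070
  yellow: (757 − 764)² / 764 = 0.0641
χ² = 0.0471 + 0.0070 + 0.0641 = 0.1182 ≈ 0.118
Degrees of freedom = 3 − 1 = 2; critical value at α = 0.05 is 5.991.
Since 0.118 < 5.991, we fail to reject the null hypothesis — the data are consistent with the 9:3:4 ratio.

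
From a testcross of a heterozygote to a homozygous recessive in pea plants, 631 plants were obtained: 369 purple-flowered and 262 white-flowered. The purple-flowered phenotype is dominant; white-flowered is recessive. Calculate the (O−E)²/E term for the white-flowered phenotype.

9.072

A testcross of a heterozygote (Aa × aa) gives a 1:1 phenotypic ratio.
Expected counts for N = 631 under a 1:1 ratio (total parts = 2):
  purple-flowered: 631 × 1/2 = 315.5
  white-flowered: 631 × 1/2 = 315.5
Contribution of white-flowered: (262 − 315.5)² / 315.5 = 9.0721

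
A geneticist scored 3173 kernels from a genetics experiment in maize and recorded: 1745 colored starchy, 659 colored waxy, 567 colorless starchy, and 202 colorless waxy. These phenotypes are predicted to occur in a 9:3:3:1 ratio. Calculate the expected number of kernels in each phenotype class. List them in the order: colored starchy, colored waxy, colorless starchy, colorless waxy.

Expected counts for N = 3173 under a 9:3:3:1 ratio (total parts = 16):
  colored starchy: 3173 × 9/16 = 1784.8125
  colored waxy: 3173 × 3/16 = 594.9375
  colorless starchy: 3173 × 3/16 = 594.9375
  colorless waxy: 3173 × 1/16 = 198.3125

1784.8125, 594.9375, 594.9375, 198.3125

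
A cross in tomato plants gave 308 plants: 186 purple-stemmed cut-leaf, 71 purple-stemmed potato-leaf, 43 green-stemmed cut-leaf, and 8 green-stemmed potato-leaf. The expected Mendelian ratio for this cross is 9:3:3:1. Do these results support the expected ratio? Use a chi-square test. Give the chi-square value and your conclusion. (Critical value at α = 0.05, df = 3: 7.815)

14.320; not consistent

Under the 9:3:3:1 hypothesis (Σ ratio = 16, N = 308):
  purple-stemmed cut-leaf: 308 × 9/16 = 173.25
  purple-stemmed potato-leaf: 308 × 3/16 = 57.75
  green-stemmed cut-leaf: 308 × 3/16 = 57.75
  green-stemmed potato-leaf: 308 × 1/16 = 19.25
χ² = Σ (O − E)² / E
  purple-stemmed cut-leaf: (186 − 173.25)² / 173.25 = 0.9383
  purple-stemmed potato-leaf: (71 − 57.75)² / 57.75 = 3.0400
  green-stemmed cut-leaf: (43 − 57.75)² / 57.75 = 3.7673
  green-stemmed potato-leaf: (8 − 19.25)² / 19.25 = 6.5747
χ² = 0.9383 + 3.0400 + 3.7673 + 6.5747 = 14.3203 ≈ 14.320
Degrees of freedom = 4 − 1 = 3; critical value at α = 0.05 is 7.815.
Since 14.320 > 7.815, we reject the null hypothesis — the data do not fit the 9:3:3:1 ratio.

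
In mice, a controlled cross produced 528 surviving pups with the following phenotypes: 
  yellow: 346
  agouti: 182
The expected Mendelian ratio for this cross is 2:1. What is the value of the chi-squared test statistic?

0.307

Total ratio parts = 3. Expected numbers out of 528:
  yellow: 528 × 2/3 = 352
  agouti: 528 × 1/3 = 176
χ² = Σ (O − E)² / E
  yellow: (346 − 352)² / 352 = 0.1023
  agouti: (182 − 176)² / 176 = 0.2045
χ² = 0.1023 + 0.2045 = 0.3068 ≈ 0.307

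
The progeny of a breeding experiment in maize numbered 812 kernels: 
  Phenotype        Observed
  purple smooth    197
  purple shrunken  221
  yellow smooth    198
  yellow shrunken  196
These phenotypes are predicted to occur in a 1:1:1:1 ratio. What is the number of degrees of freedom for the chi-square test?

3

A goodness-of-fit test with 4 phenotype classes has df = 4 − 1 = 3.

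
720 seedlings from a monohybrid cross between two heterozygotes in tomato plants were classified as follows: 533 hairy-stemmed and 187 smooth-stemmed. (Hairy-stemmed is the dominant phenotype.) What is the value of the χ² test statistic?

For a monohybrid cross between heterozygotes with complete dominance, the expected phenotypic ratio is 3:1.
Under the 3:1 hypothesis (Σ ratio = 4, N = 720):
  hairy-stemmed: 720 × 3/4 = 540
  smooth-stemmed: 720 × 1/4 = 180
χ² = Σ (O − E)² / E
  hairy-stemmed: (533 − 540)² / 540 = 0.0907
  smooth-stemmed: (187 − 180)² / 180 = 0.2722
χ² = 0.0907 + 0.2722 = 0.3629 ≈ 0.363

0.363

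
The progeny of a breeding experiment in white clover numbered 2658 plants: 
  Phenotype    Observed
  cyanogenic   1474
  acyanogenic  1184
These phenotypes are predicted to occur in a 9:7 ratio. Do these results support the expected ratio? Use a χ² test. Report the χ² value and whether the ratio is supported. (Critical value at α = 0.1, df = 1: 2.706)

0.682; consistent

Expected counts for N = 2658 under a 9:7 ratio (total parts = 16):
  cyanogenic: 2658 × 9/16 = 1495.125
  acyanogenic: 2658 × 7/16 = 1162.875
χ² = Σ (O − E)² / E
  cyanogenic: (1474 − 1495.125)² / 1495.125 = 0.2985
  acyanogenic: (1184 − 1162.875)² / 1162.875 = 0.3838
χ² = 0.2985 + 0.3838 = 0.6823 ≈ 0.682
Degrees of freedom = 2 − 1 = 1; critical value at α = 0.1 is 2.706.
Since 0.682 < 2.706, we fail to reject the null hypothesis — the data are consistent with the 9:7 ratio.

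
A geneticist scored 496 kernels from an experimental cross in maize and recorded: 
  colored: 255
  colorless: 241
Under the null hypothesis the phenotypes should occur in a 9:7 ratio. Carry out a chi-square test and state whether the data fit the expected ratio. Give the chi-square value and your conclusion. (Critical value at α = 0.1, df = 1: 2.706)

4.719; not consistent

Under the 9:7 hypothesis (Σ ratio = 16, N = 496):
  colored: 496 × 9/16 = 279
  colorless: 496 × 7/16 = 217
χ² = Σ (O − E)² / E
  colored: (255 − 279)² / 279 = 2.0645
  colorless: (241 − 217)² / 217 = 2.6544
χ² = 2.0645 + 2.6544 = 4.7189 ≈ 4.719
Degrees of freedom = 2 − 1 = 1; critical value at α = 0.1 is 2.706.
Since 4.719 > 2.706, we reject the null hypothesis — the data do not fit the 9:7 ratio.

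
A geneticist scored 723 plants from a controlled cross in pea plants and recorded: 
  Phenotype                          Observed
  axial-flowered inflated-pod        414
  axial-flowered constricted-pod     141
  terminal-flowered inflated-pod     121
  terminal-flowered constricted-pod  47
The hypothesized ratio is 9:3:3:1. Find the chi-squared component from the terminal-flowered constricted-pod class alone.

Total ratio parts = 16. Expected numbers out of 723:
  axial-flowered inflated-pod: 723 × 9/16 = 406.6875
  axial-flowered constricted-pod: 723 × 3/16 = 135.5625
  terminal-flowered inflated-pod: 723 × 3/16 = 135.5625
  terminal-flowered constricted-pod: 723 × 1/16 = 45.1875
Contribution of terminal-flowered constricted-pod: (47 − 45.1875)² / 45.1875 = 0.0727

0.073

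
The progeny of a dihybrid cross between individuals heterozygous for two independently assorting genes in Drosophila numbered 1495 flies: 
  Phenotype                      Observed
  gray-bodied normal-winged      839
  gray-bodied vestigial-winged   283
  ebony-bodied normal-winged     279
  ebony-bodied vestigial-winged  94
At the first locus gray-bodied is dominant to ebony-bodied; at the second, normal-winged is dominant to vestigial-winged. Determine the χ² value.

0.040

A dihybrid F₂ with independent assortment and complete dominance at both loci gives a 9:3:3:1 phenotypic ratio.
Expected counts for N = 1495 under a 9:3:3:1 ratio (total parts = 16):
  gray-bodied normal-winged: 1495 × 9/16 = 840.9375
  gray-bodied vestigial-winged: 1495 × 3/16 = 280.3125
  ebony-bodied normal-winged: 1495 × 3/16 = 280.3125
  ebony-bodied vestigial-winged: 1495 × 1/16 = 93.4375
χ² = Σ (O − E)² / E
  gray-bodied normal-winged: (839 − 840.9375)² / 840.9375 = 0.0045
  gray-bodied vestigial-winged: (283 − 280.3125)² / 280.3125 = 0.0258
  ebony-bodied normal-winged: (279 − 280.3125)² / 280.3125 = 0.0061
  ebony-bodied vestigial-winged: (94 − 93.4375)² / 93.4375 = 0.0034
χ² = 0.0045 + 0.0258 + 0.0061 + 0.0034 = 0.0398 ≈ 0.040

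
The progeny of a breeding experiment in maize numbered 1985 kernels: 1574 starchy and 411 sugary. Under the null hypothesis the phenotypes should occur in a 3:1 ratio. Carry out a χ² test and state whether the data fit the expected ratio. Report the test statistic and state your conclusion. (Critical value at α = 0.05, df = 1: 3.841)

19.527; not consistent

The 3:1 ratio has 4 parts, so with N = 1985 the expected counts are:
  starchy: 1985 × 3/4 = 1488.75
  sugary: 1985 × 1/4 = 496.25
χ² = Σ (O − E)² / E
  starchy: (1574 − 1488.75)² / 1488.75 = 4.8817
  sugary: (411 − 496.25)² / 496.25 = 14.6450
χ² = 4.8817 + 14.6450 = 19.5267 ≈ 19.527
Degrees of freedom = 2 − 1 = 1; critical value at α = 0.05 is 3.841.
Since 19.527 > 3.841, we reject the null hypothesis — the data do not fit the 3:1 ratio.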